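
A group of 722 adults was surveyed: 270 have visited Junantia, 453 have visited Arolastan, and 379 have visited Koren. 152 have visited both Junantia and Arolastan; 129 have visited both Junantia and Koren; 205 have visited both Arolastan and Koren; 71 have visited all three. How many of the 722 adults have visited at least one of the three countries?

687

Inclusion–exclusion gives
|union| = 270 + 453 + 379 − 152 − 129 − 205 + 71 = 687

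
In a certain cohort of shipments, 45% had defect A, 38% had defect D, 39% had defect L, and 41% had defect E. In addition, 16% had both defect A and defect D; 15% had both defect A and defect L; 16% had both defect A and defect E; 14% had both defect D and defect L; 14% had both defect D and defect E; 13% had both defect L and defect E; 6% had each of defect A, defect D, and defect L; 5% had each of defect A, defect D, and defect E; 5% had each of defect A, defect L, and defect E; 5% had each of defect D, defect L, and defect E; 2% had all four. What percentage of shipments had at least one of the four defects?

P(union) = 45 + 38 + 39 + 41 − 16 − 15 − 16 − 14 − 14 − 13 + 6 + 5 + 5 + 5 − 2 = 94%

94%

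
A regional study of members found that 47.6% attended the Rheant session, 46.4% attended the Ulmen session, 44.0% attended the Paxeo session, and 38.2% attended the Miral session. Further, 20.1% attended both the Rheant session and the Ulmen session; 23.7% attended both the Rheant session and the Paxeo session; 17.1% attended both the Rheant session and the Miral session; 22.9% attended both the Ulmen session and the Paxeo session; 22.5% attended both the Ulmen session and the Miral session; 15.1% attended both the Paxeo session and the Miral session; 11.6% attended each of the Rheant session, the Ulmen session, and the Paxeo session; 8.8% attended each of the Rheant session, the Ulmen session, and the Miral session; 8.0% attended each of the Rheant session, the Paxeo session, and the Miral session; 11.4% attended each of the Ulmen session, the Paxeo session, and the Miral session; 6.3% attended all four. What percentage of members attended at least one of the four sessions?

88.3%

Using inclusion–exclusion:
P(at least one) = 47.6 + 46.4 + 44.0 + 38.2 − 20.1 − 23.7 − 17.1 − 22.9 − 22.5 − 15.1 + 11.6 + 8.8 + 8.0 + 11.4 − 6.3 = 88.3%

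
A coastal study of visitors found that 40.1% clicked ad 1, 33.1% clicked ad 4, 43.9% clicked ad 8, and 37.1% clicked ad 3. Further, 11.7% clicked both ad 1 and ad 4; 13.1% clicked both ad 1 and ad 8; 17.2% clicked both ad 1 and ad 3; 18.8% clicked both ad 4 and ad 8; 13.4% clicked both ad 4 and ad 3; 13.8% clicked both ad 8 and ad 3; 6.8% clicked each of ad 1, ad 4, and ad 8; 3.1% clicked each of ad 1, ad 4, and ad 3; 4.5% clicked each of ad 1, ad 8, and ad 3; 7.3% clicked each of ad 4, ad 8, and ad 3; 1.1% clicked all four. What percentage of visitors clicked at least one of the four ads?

86.8%

P(≥1) = 40.1 + 33.1 + 43.9 + 37.1 − 11.7 − 13.1 − 17.2 − 18.8 − 13.4 − 13.8 + 6.8 + 3.1 + 4.5 + 7.3 − 1.1 = 86.8%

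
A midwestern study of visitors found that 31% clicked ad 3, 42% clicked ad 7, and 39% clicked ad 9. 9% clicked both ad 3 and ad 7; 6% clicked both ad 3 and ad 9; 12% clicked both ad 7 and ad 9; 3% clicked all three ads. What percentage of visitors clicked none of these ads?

P(union) = 31 + 42 + 39 − 9 − 6 − 12 + 3 = 88%
P(none) = 100% − 88% = 12%

12%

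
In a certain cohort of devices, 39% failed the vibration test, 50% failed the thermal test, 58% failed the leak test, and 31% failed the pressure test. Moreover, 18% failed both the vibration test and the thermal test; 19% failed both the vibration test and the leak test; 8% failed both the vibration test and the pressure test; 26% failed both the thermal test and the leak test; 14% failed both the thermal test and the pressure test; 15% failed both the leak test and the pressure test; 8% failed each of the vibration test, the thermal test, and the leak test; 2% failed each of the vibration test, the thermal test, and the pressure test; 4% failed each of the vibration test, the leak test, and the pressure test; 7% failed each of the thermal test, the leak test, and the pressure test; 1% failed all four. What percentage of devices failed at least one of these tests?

P(≥1) = 39 + 50 + 58 + 31 − 18 − 19 − 8 − 26 − 14 − 15 + 8 + 2 + 4 + 7 − 1 = 98%

98%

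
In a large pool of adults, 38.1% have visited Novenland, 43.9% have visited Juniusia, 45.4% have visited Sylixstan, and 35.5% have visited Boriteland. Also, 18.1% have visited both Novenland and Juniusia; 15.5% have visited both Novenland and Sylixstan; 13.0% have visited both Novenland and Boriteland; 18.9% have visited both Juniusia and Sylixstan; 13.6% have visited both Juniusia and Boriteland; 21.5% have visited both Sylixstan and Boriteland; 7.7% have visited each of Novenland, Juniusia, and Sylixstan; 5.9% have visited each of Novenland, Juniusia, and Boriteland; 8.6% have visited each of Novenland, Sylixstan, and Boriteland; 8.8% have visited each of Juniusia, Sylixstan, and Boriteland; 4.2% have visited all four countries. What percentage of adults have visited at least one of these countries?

89.1%

Inclusion–exclusion gives
P(union) = 38.1 + 43.9 + 45.4 + 35.5 − 18.1 − 15.5 − 13.0 − 18.9 − 13.6 − 21.5 + 7.7 + 5.9 + 8.6 + 8.8 − 4.2 = 89.1%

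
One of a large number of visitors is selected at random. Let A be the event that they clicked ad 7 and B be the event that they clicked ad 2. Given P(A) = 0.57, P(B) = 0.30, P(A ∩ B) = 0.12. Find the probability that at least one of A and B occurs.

P(A ∪ B) = 0.57 + 0.30 − 0.12 = 0.75

0.75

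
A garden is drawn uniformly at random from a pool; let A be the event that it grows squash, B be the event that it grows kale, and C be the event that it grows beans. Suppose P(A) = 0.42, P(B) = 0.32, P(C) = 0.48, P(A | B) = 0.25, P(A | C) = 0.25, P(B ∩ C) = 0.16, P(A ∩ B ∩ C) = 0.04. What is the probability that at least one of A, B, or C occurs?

P(A ∩ B) = P(B)·P(A|B) = 0.32 × 0.25 = 0.08
P(A ∩ C) = P(C)·P(A|C) = 0.48 × 0.25 = 0.12
Inclusion–exclusion gives
P(A ∪ B ∪ C) = 0.42 + 0.32 + 0.48 − 0.08 − 0.12 − 0.16 + 0.04 = 0.90

0.90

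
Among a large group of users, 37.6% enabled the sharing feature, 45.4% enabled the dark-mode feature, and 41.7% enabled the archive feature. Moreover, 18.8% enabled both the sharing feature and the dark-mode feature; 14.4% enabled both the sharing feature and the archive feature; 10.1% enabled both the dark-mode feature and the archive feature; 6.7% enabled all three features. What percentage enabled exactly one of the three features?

58.2%

By inclusion–exclusion (exactly-one form):
P(exactly one) = 37.6 + 45.4 + 41.7 − 2·18.8 − 2·14.4 − 2·10.1 + 3·6.7 = 58.2%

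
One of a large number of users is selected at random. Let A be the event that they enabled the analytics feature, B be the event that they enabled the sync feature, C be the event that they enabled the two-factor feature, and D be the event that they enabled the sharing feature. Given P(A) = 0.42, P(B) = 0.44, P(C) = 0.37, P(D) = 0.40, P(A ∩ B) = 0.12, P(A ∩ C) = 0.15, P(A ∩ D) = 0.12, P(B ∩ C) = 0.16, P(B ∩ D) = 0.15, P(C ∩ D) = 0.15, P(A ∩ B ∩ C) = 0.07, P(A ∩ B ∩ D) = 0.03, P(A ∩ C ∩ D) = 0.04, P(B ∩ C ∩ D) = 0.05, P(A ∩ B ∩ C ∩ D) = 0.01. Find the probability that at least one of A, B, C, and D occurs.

P(A ∪ B ∪ C ∪ D) = 0.42 + 0.44 + 0.37 + 0.40 − 0.12 − 0.15 − 0.12 − 0.16 − 0.15 − 0.15 + 0.07 + 0.03 + 0.04 + 0.05 − 0.01 = 0.96

0.96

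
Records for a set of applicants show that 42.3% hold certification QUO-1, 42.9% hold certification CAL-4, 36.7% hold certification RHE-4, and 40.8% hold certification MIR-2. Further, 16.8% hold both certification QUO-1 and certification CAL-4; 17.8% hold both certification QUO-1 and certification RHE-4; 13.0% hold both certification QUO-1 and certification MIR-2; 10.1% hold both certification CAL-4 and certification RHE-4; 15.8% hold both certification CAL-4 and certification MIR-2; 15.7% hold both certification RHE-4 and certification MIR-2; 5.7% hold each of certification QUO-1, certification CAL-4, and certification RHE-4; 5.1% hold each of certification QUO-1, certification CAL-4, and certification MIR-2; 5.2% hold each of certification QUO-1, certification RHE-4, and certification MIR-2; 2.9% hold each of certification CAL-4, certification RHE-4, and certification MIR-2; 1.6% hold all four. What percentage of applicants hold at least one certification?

90.8%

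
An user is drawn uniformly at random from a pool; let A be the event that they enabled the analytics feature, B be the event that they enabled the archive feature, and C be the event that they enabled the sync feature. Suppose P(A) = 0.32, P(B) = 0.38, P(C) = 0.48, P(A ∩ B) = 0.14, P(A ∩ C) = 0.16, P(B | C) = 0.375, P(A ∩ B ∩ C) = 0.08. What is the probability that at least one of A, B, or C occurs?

0.78

P(B ∩ C) = P(C)·P(B|C) = 0.48 × 0.375 = 0.18
P(A ∪ B ∪ C) = 0.32 + 0.38 + 0.48 − 0.14 − 0.16 − 0.18 + 0.08 = 0.78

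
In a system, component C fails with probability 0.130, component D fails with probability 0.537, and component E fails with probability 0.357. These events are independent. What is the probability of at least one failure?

0.74099317

P(none) = (1 − 0.130) × (1 − 0.537) × (1 − 0.357) = 0.870 × 0.463 × 0.643 = 0.25900683
P(at least one) = 1 − 0.25900683 = 0.74099317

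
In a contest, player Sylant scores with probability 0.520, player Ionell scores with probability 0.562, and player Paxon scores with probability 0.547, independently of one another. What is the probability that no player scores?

0.09523872

P(none) = (1 − 0.520) × (1 − 0.562) × (1 − 0.547) = 0.480 × 0.438 × 0.453 = 0.09523872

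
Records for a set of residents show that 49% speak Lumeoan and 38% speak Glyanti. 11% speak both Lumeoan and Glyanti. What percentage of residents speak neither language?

24%

P(union) = 49 + 38 − 11 = 76%
P(none) = 100% − 76% = 24%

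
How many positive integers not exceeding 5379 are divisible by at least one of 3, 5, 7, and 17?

Using inclusion–exclusion:
⌊5379/3⌋ + ⌊5379/5⌋ + ⌊5379/7⌋ + ⌊5379/17⌋ − ⌊5379/15⌋ − ⌊5379/21⌋ − ⌊5379/51⌋ − ⌊5379/35⌋ − ⌊5379/85⌋ − ⌊5379/119⌋ + ⌊5379/105⌋ + ⌊5379/255⌋ + ⌊5379/357⌋ + ⌊5379/595⌋ − ⌊5379/1785⌋ = 1793 + 1075 + 768 + 316 − 358 − 256 − 105 − 153 − 63 − 45 + 51 + 21 + 15 + 9 − 3 = 3065

3065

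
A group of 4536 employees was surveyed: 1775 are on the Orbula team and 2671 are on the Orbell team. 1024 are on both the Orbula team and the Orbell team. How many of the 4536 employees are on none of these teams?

1114

N(≥1) = 1775 + 2671 − 1024 = 3422
None: 4536 − 3422 = 1114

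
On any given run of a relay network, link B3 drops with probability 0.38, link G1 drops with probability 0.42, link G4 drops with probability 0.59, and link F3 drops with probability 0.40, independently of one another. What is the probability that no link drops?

0.0884616

P(none) = (1 − 0.38) × (1 − 0.42) × (1 − 0.59) × (1 − 0.40) = 0.62 × 0.58 × 0.41 × 0.60 = 0.0884616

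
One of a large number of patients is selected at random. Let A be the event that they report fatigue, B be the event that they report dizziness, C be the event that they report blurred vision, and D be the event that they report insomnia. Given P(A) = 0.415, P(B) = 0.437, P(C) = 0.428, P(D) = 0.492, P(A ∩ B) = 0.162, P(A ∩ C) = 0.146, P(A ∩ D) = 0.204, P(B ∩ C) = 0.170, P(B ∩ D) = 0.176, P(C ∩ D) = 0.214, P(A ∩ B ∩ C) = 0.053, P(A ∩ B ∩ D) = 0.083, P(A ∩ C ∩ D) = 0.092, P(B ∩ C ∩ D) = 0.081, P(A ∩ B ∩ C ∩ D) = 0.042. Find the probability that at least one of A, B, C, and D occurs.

0.967

Apply inclusion-exclusion:
P(A ∪ B ∪ C ∪ D) = 0.415 + 0.437 + 0.428 + 0.492 − 0.162 − 0.146 − 0.204 − 0.170 − 0.176 − 0.214 + 0.053 + 0.083 + 0.092 + 0.081 − 0.042 = 0.967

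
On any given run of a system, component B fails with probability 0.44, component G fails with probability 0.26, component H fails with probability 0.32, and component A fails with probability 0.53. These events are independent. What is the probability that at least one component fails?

0.86755776

P(none) = (1 − 0.44) × (1 − 0.26) × (1 − 0.32) × (1 − 0.53) = 0.56 × 0.74 × 0.68 × 0.47 = 0.13244224
P(at least one) = 1 − 0.13244224 = 0.86755776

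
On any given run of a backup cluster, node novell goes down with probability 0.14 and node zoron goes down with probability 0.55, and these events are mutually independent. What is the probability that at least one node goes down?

0.613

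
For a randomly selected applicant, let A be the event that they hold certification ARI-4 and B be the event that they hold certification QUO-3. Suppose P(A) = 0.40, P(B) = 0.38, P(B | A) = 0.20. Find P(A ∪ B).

0.70

P(A ∩ B) = P(A)·P(B|A) = 0.40 × 0.20 = 0.08
P(A ∪ B) = 0.40 + 0.38 − 0.08 = 0.70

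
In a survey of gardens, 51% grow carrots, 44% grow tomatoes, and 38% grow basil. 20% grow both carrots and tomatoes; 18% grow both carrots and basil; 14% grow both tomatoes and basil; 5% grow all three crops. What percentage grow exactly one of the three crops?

44%

P(exactly one) = 51 + 44 + 38 − 2·20 − 2·18 − 2·14 + 3·5 = 44%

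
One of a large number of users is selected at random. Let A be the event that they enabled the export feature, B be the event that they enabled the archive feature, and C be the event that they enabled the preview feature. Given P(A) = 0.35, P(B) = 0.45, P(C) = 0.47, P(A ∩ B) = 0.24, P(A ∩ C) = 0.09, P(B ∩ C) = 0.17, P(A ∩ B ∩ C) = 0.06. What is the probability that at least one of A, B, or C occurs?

Apply inclusion-exclusion:
P(A ∪ B ∪ C) = 0.35 + 0.45 + 0.47 − 0.24 − 0.09 − 0.17 + 0.06 = 0.83

0.83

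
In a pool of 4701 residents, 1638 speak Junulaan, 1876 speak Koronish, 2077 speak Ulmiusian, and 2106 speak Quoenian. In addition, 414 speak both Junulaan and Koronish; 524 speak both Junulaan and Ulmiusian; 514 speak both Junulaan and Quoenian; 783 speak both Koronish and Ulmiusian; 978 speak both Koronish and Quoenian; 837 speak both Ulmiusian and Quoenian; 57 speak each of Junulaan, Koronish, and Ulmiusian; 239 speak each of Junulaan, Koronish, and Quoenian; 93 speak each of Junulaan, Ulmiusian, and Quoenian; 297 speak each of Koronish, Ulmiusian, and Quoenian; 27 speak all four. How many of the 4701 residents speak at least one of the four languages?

|at least one| = 1638 + 1876 + 2077 + 2106 − 414 − 524 − 514 − 783 − 978 − 837 + 57 + 239 + 93 + 297 − 27 = 4306

4306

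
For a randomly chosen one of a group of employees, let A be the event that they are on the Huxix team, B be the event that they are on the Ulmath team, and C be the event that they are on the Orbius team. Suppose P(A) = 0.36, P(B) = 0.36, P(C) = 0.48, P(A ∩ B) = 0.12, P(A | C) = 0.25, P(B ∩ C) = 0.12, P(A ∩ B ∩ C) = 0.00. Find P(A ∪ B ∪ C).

0.84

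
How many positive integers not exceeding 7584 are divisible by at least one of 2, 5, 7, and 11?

⌊7584/2⌋ + ⌊7584/5⌋ + ⌊7584/7⌋ + ⌊7584/11⌋ − ⌊7584/10⌋ − ⌊7584/14⌋ − ⌊7584/22⌋ − ⌊7584/35⌋ − ⌊7584/55⌋ − ⌊7584/77⌋ + ⌊7584/70⌋ + ⌊7584/110⌋ + ⌊7584/154⌋ + ⌊7584/385⌋ − ⌊7584/770⌋ = 3792 + 1516 + 1083 + 689 − 758 − 541 − 344 − 216 − 137 − 98 + 108 + 68 + 49 + 19 − 9 = 5221

5221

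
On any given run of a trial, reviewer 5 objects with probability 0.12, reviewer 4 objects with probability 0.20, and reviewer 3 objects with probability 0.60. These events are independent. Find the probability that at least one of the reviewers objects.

P(none) = (1 − 0.12) × (1 − 0.20) × (1 − 0.60) = 0.88 × 0.80 × 0.40 = 0.2816
P(at least one) = 1 − 0.2816 = 0.7184

0.7184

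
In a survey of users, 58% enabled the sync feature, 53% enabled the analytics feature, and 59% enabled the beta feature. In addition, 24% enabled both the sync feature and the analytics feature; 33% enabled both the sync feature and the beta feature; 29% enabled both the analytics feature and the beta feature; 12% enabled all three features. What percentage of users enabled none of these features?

P(≥1) = 58 + 53 + 59 − 24 − 33 − 29 + 12 = 96%
P(none) = 100% − 96% = 4%

4%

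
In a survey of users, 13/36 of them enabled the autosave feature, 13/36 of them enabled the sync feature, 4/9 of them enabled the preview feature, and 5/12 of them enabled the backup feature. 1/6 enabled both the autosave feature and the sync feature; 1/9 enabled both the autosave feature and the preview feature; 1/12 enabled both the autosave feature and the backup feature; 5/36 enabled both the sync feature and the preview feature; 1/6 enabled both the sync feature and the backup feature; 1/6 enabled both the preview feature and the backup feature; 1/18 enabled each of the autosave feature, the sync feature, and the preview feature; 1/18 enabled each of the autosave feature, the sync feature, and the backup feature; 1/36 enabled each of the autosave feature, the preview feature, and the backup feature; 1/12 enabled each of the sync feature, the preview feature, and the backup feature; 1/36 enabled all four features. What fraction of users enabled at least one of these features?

17/18

Apply inclusion-exclusion:
P(at least one) = 13/36 + 13/36 + 4/9 + 5/12 − 1/6 − 1/9 − 1/12 − 5/36 − 1/6 − 1/6 + 1/18 + 1/18 + 1/36 + 1/12 − 1/36 = 17/18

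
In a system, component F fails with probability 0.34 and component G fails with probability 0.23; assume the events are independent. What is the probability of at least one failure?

P(none) = (1 − 0.34) × (1 − 0.23) = 0.66 × 0.77 = 0.5082
P(at least one) = 1 − 0.5082 = 0.4918

0.4918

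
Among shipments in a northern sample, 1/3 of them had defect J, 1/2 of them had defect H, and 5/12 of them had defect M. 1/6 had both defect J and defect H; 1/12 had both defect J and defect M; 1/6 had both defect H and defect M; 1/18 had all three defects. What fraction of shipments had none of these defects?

By inclusion–exclusion:
P(at least one) = 1/3 + 1/2 + 5/12 − 1/6 − 1/12 − 1/6 + 1/18 = 8/9
P(none) = 1 − 8/9 = 1/9

1/9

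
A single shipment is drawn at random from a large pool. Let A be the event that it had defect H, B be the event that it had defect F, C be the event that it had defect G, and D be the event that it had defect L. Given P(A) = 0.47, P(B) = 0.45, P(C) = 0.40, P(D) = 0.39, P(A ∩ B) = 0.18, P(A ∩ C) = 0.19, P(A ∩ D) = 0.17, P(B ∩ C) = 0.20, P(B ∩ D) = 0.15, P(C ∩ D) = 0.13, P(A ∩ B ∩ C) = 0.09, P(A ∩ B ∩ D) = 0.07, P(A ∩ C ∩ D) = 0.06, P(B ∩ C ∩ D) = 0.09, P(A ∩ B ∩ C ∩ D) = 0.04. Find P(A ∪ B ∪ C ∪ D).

P(A ∪ B ∪ C ∪ D) = 0.47 + 0.45 + 0.40 + 0.39 − 0.18 − 0.19 − 0.17 − 0.20 − 0.15 − 0.13 + 0.09 + 0.07 + 0.06 + 0.09 − 0.04 = 0.96

0.96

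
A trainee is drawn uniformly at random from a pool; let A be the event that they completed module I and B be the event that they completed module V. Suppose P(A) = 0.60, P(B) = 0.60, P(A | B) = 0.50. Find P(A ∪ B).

P(A ∩ B) = P(B)·P(A|B) = 0.60 × 0.50 = 0.30
Using inclusion–exclusion:
P(A ∪ B) = 0.60 + 0.60 − 0.30 = 0.90

0.90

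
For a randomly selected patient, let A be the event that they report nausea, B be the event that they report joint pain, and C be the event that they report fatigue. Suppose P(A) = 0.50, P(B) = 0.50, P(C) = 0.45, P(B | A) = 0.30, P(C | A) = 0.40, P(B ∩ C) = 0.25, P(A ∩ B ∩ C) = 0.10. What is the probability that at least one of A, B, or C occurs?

P(A ∩ B) = P(A)·P(B|A) = 0.50 × 0.30 = 0.15
P(A ∩ C) = P(A)·P(C|A) = 0.50 × 0.40 = 0.20
P(A ∪ B ∪ C) = 0.50 + 0.50 + 0.45 − 0.15 − 0.20 − 0.25 + 0.10 = 0.95

0.95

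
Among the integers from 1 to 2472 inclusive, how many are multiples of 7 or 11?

545

⌊2472/7⌋ + ⌊2472/11⌋ − ⌊2472/77⌋ = 353 + 224 − 32 = 545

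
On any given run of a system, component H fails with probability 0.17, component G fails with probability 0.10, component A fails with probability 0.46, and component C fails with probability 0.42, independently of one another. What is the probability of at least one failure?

Independence gives P(none) = ∏(1 − pᵢ).
P(none) = (1 − 0.17) × (1 − 0.10) × (1 − 0.46) × (1 − 0.42) = 0.83 × 0.90 × 0.54 × 0.58 = 0.2339604
P(at least one) = 1 − 0.2339604 = 0.7660396

0.7660396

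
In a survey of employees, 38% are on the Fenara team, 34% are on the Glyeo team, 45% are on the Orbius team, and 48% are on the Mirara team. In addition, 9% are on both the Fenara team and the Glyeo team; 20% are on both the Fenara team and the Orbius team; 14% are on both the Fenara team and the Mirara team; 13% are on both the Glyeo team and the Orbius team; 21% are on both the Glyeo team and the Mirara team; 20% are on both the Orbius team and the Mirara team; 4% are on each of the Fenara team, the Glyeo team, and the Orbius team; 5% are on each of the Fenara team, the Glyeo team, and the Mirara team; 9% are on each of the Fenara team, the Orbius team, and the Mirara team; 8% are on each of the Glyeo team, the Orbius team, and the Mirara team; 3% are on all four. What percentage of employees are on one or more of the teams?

91%

Inclusion–exclusion gives
P(at least one) = 38 + 34 + 45 + 48 − 9 − 20 − 14 − 13 − 21 − 20 + 4 + 5 + 9 + 8 − 3 = 91%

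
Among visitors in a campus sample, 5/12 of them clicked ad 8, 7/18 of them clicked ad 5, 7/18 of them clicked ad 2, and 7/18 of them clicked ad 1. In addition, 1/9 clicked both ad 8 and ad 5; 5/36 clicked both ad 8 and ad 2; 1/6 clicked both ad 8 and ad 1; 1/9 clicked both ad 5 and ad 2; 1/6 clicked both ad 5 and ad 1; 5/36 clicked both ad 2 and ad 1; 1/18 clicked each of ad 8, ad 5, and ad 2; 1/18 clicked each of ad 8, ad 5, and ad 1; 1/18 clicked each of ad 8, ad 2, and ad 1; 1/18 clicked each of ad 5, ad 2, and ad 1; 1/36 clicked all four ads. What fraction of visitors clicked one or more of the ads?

P(≥1) = 5/12 + 7/18 + 7/18 + 7/18 − 1/9 − 5/36 − 1/6 − 1/9 − 1/6 − 5/36 + 1/18 + 1/18 + 1/18 + 1/18 − 1/36 = 17/18

17/18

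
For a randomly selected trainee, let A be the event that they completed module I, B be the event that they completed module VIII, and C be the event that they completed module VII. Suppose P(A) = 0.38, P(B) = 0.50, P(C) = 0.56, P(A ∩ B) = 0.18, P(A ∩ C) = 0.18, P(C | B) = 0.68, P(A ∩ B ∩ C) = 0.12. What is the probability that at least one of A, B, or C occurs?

P(B ∩ C) = P(B)·P(C|B) = 0.50 × 0.68 = 0.34
By inclusion–exclusion:
P(A ∪ B ∪ C) = 0.38 + 0.50 + 0.56 − 0.18 − 0.18 − 0.34 + 0.12 = 0.86

0.86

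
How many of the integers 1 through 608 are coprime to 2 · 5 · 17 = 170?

229

⌊608/2⌋ + ⌊608/5⌋ + ⌊608/17⌋ − ⌊608/10⌋ − ⌊608/34⌋ − ⌊608/85⌋ + ⌊608/170⌋ = 304 + 121 + 35 − 60 − 17 − 7 + 3 = 379
608 − 379 = 229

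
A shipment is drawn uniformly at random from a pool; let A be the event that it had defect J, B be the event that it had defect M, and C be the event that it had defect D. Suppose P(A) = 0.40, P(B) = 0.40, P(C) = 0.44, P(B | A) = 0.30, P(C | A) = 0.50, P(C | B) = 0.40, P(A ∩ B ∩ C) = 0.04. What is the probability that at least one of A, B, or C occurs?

0.80

P(A ∩ B) = P(A)·P(B|A) = 0.40 × 0.30 = 0.12
P(A ∩ C) = P(A)·P(C|A) = 0.40 × 0.50 = 0.20
P(B ∩ C) = P(B)·P(C|B) = 0.40 × 0.40 = 0.16
Apply inclusion-exclusion:
P(A ∪ B ∪ C) = 0.40 + 0.40 + 0.44 − 0.12 − 0.20 − 0.16 + 0.04 = 0.80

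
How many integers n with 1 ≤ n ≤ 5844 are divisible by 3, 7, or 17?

2700

1948 + 834 + 343 − 278 − 114 − 49 + 16 = 2700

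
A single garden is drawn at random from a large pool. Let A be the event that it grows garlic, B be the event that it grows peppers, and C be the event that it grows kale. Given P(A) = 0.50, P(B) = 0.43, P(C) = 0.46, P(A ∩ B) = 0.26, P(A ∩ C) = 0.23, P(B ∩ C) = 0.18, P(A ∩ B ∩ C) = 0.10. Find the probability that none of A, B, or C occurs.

0.18

By inclusion–exclusion:
P(A ∪ B ∪ C) = 0.50 + 0.43 + 0.46 − 0.26 − 0.23 − 0.18 + 0.10 = 0.82
P(none) = 1 − 0.82 = 0.18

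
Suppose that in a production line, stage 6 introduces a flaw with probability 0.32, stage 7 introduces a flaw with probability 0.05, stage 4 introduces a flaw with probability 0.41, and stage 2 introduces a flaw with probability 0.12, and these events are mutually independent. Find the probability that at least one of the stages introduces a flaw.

0.6645968

P(none) = (1 − 0.32) × (1 − 0.05) × (1 − 0.41) × (1 − 0.12) = 0.68 × 0.95 × 0.59 × 0.88 = 0.3354032
P(at least one) = 1 − 0.3354032 = 0.6645968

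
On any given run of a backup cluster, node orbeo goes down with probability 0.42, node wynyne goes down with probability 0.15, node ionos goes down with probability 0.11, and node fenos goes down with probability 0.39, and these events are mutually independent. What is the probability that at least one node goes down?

P(none) = (1 − 0.42) × (1 − 0.15) × (1 − 0.11) × (1 − 0.39) = 0.58 × 0.85 × 0.89 × 0.61 = 0.2676497
P(at least one) = 1 − 0.2676497 = 0.7323503

0.7323503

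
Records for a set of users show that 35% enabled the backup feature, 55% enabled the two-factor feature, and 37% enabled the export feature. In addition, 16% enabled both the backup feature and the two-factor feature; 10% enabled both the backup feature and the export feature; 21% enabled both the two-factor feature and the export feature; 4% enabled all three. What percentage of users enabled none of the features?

16%

P(at least one) = 35 + 55 + 37 − 16 − 10 − 21 + 4 = 84%
P(none) = 100% − 84% = 16%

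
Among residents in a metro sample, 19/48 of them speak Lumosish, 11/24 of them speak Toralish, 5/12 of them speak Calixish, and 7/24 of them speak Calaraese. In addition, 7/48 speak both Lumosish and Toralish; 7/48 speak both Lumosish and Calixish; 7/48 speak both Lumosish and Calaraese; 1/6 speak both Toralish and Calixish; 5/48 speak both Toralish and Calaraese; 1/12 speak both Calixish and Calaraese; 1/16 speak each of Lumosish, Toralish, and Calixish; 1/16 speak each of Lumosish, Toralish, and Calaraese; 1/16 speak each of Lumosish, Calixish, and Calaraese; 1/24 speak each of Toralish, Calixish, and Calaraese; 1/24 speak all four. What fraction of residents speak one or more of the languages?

By inclusion–exclusion:
P(≥1) = 19/48 + 11/24 + 5/12 + 7/24 − 7/48 − 7/48 − 7/48 − 1/6 − 5/48 − 1/12 + 1/16 + 1/16 + 1/16 + 1/24 − 1/24 = 23/24

23/24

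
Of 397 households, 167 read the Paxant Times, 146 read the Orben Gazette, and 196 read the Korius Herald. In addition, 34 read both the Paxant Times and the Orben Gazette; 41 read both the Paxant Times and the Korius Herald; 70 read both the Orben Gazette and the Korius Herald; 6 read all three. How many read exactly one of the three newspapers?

237

|exactly one| = 167 + 146 + 196 − 2·34 − 2·41 − 2·70 + 3·6 = 237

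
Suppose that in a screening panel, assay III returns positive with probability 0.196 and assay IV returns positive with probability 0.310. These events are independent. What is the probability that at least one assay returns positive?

P(none) = (1 − 0.196) × (1 − 0.310) = 0.804 × 0.690 = 0.55476
P(at least one) = 1 − 0.55476 = 0.44524

0.44524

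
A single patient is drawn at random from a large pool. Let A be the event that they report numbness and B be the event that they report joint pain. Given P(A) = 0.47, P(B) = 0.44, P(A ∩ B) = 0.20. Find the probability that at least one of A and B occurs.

0.71

Using inclusion–exclusion:
P(A ∪ B) = 0.47 + 0.44 − 0.20 = 0.71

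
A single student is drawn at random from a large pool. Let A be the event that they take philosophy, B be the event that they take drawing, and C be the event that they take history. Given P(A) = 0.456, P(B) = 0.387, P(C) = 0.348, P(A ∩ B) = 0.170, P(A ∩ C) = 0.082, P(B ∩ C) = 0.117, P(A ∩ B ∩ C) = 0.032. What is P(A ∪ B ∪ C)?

0.854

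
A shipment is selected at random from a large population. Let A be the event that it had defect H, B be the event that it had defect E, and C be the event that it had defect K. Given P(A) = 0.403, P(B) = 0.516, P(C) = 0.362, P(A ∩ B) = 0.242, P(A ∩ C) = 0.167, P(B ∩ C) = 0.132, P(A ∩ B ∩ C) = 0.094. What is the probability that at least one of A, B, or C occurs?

Using inclusion–exclusion:
P(A ∪ B ∪ C) = 0.403 + 0.516 + 0.362 − 0.242 − 0.167 − 0.132 + 0.094 = 0.834

0.834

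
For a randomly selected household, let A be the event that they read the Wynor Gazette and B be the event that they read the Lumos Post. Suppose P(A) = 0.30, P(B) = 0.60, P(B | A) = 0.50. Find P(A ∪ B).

P(A ∩ B) = P(A)·P(B|A) = 0.30 × 0.50 = 0.15
Using inclusion–exclusion:
P(A ∪ B) = 0.30 + 0.60 − 0.15 = 0.75

0.75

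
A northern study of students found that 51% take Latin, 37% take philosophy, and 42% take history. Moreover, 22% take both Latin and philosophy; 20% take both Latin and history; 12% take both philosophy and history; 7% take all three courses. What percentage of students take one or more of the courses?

83%

By inclusion-exclusion,
P(≥1) = 51 + 37 + 42 − 22 − 20 − 12 + 7 = 83%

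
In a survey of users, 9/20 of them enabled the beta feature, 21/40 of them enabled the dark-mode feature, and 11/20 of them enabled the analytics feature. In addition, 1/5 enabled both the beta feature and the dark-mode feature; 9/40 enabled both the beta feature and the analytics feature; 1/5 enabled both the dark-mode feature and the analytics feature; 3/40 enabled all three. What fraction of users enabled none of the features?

P(union) = 9/20 + 21/40 + 11/20 − 1/5 − 9/40 − 1/5 + 3/40 = 39/40
P(none) = 1 − 39/40 = 1/40

1/40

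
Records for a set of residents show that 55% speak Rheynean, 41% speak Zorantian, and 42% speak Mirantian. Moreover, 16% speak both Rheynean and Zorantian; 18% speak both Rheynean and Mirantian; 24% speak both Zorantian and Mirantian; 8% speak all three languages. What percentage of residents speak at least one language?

88%

P(≥1) = 55 + 41 + 42 − 16 − 18 − 24 + 8 = 88%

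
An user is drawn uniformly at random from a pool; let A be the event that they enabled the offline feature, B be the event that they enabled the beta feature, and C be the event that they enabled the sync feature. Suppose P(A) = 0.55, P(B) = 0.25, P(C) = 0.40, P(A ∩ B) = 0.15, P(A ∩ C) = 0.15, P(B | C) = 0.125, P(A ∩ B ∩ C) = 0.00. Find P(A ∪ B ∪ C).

P(B ∩ C) = P(C)·P(B|C) = 0.40 × 0.125 = 0.05
P(A ∪ B ∪ C) = 0.55 + 0.25 + 0.40 − 0.15 − 0.15 − 0.05 + 0.00 = 0.85

0.85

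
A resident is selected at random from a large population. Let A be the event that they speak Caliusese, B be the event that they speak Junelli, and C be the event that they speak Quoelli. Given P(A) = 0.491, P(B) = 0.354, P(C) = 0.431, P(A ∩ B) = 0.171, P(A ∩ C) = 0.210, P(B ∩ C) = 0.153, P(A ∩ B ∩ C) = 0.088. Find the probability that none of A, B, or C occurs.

0.170

By inclusion-exclusion,
P(A ∪ B ∪ C) = 0.491 + 0.354 + 0.431 − 0.171 − 0.210 − 0.153 + 0.088 = 0.830
P(none) = 1 − 0.830 = 0.170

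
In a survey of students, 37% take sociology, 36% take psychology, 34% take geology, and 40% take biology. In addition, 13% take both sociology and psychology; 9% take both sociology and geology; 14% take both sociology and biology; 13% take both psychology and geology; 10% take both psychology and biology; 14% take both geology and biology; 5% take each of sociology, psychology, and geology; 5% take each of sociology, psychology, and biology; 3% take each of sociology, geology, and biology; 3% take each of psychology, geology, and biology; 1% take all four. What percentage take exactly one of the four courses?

45%

P(exactly one) = 37 + 36 + 34 + 40 − 2·13 − 2·9 − 2·14 − 2·13 − 2·10 − 2·14 + 3·5 + 3·5 + 3·3 + 3·3 − 4·1 = 45%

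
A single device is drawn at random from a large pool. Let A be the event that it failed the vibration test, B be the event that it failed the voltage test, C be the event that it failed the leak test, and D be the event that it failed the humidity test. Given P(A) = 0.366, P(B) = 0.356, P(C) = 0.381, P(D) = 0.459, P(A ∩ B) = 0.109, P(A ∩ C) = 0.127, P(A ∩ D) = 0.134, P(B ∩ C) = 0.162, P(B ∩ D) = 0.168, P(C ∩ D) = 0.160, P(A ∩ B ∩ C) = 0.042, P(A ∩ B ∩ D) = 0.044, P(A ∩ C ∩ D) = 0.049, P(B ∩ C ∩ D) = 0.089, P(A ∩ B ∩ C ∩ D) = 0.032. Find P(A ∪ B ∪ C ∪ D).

0.894

P(A ∪ B ∪ C ∪ D) = 0.366 + 0.356 + 0.381 + 0.459 − 0.109 − 0.127 − 0.134 − 0.162 − 0.168 − 0.160 + 0.042 + 0.044 + 0.049 + 0.089 − 0.032 = 0.894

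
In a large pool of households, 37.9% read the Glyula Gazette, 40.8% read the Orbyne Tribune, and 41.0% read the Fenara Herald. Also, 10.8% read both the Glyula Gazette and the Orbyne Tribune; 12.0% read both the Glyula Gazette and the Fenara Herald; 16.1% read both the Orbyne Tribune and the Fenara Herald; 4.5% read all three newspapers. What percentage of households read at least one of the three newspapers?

P(at least one) = 37.9 + 40.8 + 41.0 − 10.8 − 12.0 − 16.1 + 4.5 = 85.3%

85.3%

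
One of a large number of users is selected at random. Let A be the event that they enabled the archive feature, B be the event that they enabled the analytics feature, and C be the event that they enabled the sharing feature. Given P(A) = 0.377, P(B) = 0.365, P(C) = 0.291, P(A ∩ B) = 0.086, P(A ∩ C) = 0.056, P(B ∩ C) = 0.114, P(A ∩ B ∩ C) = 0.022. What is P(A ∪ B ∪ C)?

By inclusion–exclusion:
P(A ∪ B ∪ C) = 0.377 + 0.365 + 0.291 − 0.086 − 0.056 − 0.114 + 0.022 = 0.799

0.799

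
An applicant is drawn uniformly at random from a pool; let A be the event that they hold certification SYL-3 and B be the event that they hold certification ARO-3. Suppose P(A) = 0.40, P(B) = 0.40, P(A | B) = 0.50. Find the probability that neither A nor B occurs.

0.40

P(A ∩ B) = P(B)·P(A|B) = 0.40 × 0.50 = 0.20
Apply inclusion-exclusion:
P(A ∪ B) = 0.40 + 0.40 − 0.20 = 0.60
P(none) = 1 − 0.60 = 0.40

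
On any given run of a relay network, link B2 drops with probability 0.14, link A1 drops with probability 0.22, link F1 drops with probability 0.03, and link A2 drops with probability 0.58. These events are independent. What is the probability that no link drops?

0.27328392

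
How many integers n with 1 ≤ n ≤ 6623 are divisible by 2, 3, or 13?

Inclusion–exclusion gives
3311 + 2207 + 509 − 1103 − 254 − 169 + 84 = 4585

4585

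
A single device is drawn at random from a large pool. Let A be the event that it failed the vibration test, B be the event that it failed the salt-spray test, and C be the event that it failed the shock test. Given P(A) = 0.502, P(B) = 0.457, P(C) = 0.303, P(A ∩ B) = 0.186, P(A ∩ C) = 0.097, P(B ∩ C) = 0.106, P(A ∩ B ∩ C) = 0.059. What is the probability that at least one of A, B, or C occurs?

P(A ∪ B ∪ C) = 0.502 + 0.457 + 0.303 − 0.186 − 0.097 − 0.106 + 0.059 = 0.932

0.932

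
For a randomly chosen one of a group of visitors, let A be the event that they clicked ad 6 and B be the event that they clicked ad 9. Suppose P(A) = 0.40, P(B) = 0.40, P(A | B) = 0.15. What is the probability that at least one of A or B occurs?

0.74

P(A ∩ B) = P(B)·P(A|B) = 0.40 × 0.15 = 0.06
Inclusion–exclusion gives
P(A ∪ B) = 0.40 + 0.40 − 0.06 = 0.74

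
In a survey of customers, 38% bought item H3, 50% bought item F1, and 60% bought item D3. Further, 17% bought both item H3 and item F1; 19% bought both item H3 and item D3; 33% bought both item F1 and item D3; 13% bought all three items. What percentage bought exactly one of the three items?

49%

Using the inclusion–exclusion count for exactly one event:
P(exactly one) = 38 + 50 + 60 − 2·17 − 2·19 − 2·33 + 3·13 = 49%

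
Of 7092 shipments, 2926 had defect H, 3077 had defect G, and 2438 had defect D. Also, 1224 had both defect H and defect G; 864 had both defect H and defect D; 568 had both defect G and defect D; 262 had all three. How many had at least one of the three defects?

Inclusion–exclusion gives
|at least one| = 2926 + 3077 + 2438 − 1224 − 864 − 568 + 262 = 6047

6047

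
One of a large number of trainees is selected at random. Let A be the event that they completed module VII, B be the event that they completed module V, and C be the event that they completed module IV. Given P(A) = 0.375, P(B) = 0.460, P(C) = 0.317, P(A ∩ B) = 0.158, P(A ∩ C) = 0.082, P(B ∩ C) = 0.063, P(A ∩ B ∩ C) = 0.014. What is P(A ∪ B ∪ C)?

By inclusion-exclusion,
P(A ∪ B ∪ C) = 0.375 + 0.460 + 0.317 − 0.158 − 0.082 − 0.063 + 0.014 = 0.863

0.863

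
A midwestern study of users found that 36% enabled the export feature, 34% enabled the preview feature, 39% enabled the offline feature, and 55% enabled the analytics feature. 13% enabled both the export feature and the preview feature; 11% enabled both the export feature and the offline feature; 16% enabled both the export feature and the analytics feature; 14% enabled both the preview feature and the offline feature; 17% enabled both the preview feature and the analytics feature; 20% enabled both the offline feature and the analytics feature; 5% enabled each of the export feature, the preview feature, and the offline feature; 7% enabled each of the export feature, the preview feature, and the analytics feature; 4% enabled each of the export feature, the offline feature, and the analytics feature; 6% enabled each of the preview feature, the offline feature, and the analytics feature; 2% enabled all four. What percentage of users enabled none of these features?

7%

P(at least one) = 36 + 34 + 39 + 55 − 13 − 11 − 16 − 14 − 17 − 20 + 5 + 7 + 4 + 6 − 2 = 93%
P(none) = 100% − 93% = 7%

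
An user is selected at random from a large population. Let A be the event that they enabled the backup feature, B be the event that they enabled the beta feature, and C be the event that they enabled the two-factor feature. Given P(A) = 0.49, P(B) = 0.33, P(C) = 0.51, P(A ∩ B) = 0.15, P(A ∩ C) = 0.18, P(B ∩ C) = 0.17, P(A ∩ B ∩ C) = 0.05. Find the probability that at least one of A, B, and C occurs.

By inclusion–exclusion:
P(A ∪ B ∪ C) = 0.49 + 0.33 + 0.51 − 0.15 − 0.18 − 0.17 + 0.05 = 0.88

0.88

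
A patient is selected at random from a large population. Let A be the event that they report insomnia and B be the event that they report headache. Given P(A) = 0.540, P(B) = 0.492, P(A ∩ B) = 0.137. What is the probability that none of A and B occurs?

0.105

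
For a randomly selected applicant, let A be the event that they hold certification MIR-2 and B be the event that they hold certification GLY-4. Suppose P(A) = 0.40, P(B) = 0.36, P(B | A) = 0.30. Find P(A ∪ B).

P(A ∩ B) = P(A)·P(B|A) = 0.40 × 0.30 = 0.12
Using inclusion–exclusion:
P(A ∪ B) = 0.40 + 0.36 − 0.12 = 0.64

0.64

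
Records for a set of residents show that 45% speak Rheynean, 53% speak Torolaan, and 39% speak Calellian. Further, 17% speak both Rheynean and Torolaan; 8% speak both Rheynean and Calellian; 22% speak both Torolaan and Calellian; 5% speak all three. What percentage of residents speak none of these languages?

5%

Apply inclusion-exclusion:
P(union) = 45 + 53 + 39 − 17 − 8 − 22 + 5 = 95%
P(none) = 100% − 95% = 5%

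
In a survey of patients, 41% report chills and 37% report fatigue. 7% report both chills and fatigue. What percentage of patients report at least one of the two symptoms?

71%

Apply inclusion-exclusion:
P(union) = 41 + 37 − 7 = 71%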